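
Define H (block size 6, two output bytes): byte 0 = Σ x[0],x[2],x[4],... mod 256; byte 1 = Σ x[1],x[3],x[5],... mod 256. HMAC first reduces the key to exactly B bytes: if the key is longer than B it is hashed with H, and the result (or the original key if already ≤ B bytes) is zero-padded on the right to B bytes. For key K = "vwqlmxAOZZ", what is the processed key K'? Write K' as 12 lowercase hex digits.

ef0400000000

|K| = 10 > B = 6, so first hash the key.
H(K): even-index sum = 495 mod 256 = 239; odd-index sum = 516 mod 256 = 4 → ef 04.
Zero-pad H(K) = ef 04 to 6 bytes: K' = ef 04 00 00 00 00.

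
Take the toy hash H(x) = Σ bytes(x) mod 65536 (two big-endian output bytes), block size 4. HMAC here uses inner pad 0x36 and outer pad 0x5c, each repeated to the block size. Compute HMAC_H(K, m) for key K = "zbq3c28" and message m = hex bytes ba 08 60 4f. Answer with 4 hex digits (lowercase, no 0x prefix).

Key "zbq3c28" = 7a 62 71 33 63 32 38 is 7 bytes > B = 4, so hash it first: H(key) = 02 4d, then zero-pad to 4 bytes: K' = 02 4d 00 00.
K' ⊕ ipad = 34 7b 36 36.  K' ⊕ opad = 5e 11 5c 5c.
Inner input = (K'⊕ipad) ∥ m = 34 7b 36 36 ∥ ba 08 60 4f.
Inner hash: sum = 52+123+54+54+186+8+96+79 = 652 → 02 8c.
Outer input = (K'⊕opad) ∥ inner = 5e 11 5c 5c ∥ 02 8c.
Outer hash (tag): sum = 94+17+92+92+2+140 = 437 → 01 b5.

01b5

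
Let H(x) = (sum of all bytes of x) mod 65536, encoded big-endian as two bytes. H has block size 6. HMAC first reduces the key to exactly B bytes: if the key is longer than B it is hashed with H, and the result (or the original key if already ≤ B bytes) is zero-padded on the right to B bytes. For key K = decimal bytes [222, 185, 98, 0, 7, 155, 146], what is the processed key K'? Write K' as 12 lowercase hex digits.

|K| = 7 > B = 6, so first hash the key.
H(K): sum = 222+185+98+0+7+155+146 = 813 → 03 2d.
Zero-pad H(K) = 03 2d to 6 bytes: K' = 03 2d 00 00 00 00.

032d00000000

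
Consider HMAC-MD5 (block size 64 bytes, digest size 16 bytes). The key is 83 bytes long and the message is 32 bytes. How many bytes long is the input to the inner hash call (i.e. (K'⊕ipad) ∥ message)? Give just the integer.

Key is 83 > 64 bytes, so it is hashed to 16 bytes then zero-padded to 64: |K'| = 64.
Inner input = (K'⊕ipad) ∥ m → 64 + 32 = 96 bytes.

96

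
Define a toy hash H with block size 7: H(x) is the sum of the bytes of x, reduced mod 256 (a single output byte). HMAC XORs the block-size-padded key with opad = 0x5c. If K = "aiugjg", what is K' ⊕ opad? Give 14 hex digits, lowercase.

Key "aiugjg" = 61 69 75 67 6a 67 is 6 bytes ≤ B = 7; zero-pad to 7 bytes: K' = 61 69 75 67 6a 67 00.
XOR each byte with 0x5c: 61⊕5c=3d, 69⊕5c=35, 75⊕5c=29, 67⊕5c=3b, 6a⊕5c=36, 67⊕5c=3b, 00⊕5c=5c.

3d35293b363b5c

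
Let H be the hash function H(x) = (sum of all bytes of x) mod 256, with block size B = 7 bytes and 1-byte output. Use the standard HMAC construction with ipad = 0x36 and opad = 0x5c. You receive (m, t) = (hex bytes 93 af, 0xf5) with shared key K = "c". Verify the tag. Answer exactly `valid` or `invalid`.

Key "c" = 63 is 1 byte ≤ B = 7; zero-pad to 7 bytes: K' = 63 00 00 00 00 00 00.
K' ⊕ ipad = 55 36 36 36 36 36 36; K' ⊕ opad = 3f 5c 5c 5c 5c 5c 5c.
Inner hash: sum = 85+54+54+54+54+54+54+147+175 = 731; mod 256 = 219 → db.
Outer hash (recomputed tag): sum = 63+92+92+92+92+92+92+219 = 834; mod 256 = 66 → 42.
Recomputed tag = 42; claimed = f5 → mismatch.

invalid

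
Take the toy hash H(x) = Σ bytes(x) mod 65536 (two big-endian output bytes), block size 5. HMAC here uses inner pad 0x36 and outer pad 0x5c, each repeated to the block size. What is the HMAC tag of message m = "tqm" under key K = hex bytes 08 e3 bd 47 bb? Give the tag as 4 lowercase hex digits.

03e7

Key hex bytes 08 e3 bd 47 bb is exactly B = 5 bytes: K' = 08 e3 bd 47 bb.
K' ⊕ ipad = 3e d5 8b 71 8d.  K' ⊕ opad = 54 bf e1 1b e7.
Inner input = (K'⊕ipad) ∥ m = 3e d5 8b 71 8d ∥ 74 71 6d.
Inner hash: sum = 62+213+139+113+141+116+113+109 = 1006 → 03 ee.
Outer input = (K'⊕opad) ∥ inner = 54 bf e1 1b e7 ∥ 03 ee.
Outer hash (tag): sum = 84+191+225+27+231+3+238 = 999 → 03 e7.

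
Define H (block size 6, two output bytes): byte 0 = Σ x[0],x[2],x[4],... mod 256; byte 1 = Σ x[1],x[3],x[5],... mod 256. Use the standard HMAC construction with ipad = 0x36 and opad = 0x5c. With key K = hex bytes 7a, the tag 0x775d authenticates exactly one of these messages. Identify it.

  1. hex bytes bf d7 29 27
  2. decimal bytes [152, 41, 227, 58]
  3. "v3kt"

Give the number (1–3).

Key hex bytes 7a is 1 byte ≤ B = 6; zero-pad to 6 bytes: K' = 7a 00 00 00 00 00.
K' ⊕ ipad = 4c 36 36 36 36 36; K' ⊕ opad = 26 5c 5c 5c 5c 5c.
m1: inner = H(4c 36 36 36 36 36 bf d7 29 27) = a0 a0; tag = H(26 5c 5c 5c 5c 5c a0 a0) = 7eb4
m2: inner = H(4c 36 36 36 36 36 98 29 e3 3a) = 33 05; tag = H(26 5c 5c 5c 5c 5c 33 05) = 1119
m3: inner = H(4c 36 36 36 36 36 76 33 6b 74) = 99 49; tag = H(26 5c 5c 5c 5c 5c 99 49) = 775d ← matches

3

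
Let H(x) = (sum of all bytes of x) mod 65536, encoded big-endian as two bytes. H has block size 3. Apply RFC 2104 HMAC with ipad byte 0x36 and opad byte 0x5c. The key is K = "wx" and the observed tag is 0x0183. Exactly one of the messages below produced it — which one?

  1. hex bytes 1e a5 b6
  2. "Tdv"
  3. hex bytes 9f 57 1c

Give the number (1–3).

Key "wx" = 77 78 is 2 bytes ≤ B = 3; zero-pad to 3 bytes: K' = 77 78 00.
K' ⊕ ipad = 41 4e 36; K' ⊕ opad = 2b 24 5c.
m1: inner = H(41 4e 36 1e a5 b6) = 02 3e; tag = H(2b 24 5c 02 3e) = 00eb
m2: inner = H(41 4e 36 54 64 76) = 01 f3; tag = H(2b 24 5c 01 f3) = 019f
m3: inner = H(41 4e 36 9f 57 1c) = 01 d7; tag = H(2b 24 5c 01 d7) = 0183 ← matches

3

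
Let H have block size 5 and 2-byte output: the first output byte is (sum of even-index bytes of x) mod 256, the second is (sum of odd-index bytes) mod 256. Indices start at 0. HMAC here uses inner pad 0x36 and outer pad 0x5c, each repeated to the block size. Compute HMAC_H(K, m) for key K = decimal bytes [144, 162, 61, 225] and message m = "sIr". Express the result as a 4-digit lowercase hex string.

Key decimal bytes [144, 162, 61, 225] = 90 a2 3d e1 is 4 bytes ≤ B = 5; zero-pad to 5 bytes: K' = 90 a2 3d e1 00.
K' ⊕ ipad = a6 94 0b d7 36.  K' ⊕ opad = cc fe 61 bd 5c.
Inner input = (K'⊕ipad) ∥ m = a6 94 0b d7 36 ∥ 73 49 72.
Inner hash: even-index sum = 304 mod 256 = 48; odd-index sum = 592 mod 256 = 80 → 30 50.
Outer input = (K'⊕opad) ∥ inner = cc fe 61 bd 5c ∥ 30 50.
Outer hash (tag): even-index sum = 473 mod 256 = 217; odd-index sum = 491 mod 256 = 235 → d9 eb.

d9eb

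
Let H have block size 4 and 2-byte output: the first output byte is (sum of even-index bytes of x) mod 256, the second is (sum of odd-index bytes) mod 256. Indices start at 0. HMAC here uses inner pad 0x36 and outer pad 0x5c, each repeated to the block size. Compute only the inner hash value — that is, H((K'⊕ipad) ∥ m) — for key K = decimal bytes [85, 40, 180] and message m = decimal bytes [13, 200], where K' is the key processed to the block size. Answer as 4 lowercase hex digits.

f21c

Key decimal bytes [85, 40, 180] = 55 28 b4 is 3 bytes ≤ B = 4; zero-pad to 4 bytes: K' = 55 28 b4 00.
K' ⊕ ipad = 63 1e 82 36.
Inner input = 63 1e 82 36 ∥ 0d c8.
Inner hash: even-index sum = 242 mod 256 = 242; odd-index sum = 284 mod 256 = 28 → f2 1c.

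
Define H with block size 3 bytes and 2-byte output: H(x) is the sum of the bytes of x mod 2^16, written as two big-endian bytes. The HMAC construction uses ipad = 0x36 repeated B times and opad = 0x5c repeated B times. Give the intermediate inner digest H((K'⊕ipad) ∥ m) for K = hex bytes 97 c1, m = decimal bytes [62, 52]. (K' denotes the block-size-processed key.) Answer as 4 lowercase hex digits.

Key hex bytes 97 c1 is 2 bytes ≤ B = 3; zero-pad to 3 bytes: K' = 97 c1 00.
K' ⊕ ipad = a1 f7 36.
Inner input = a1 f7 36 ∥ 3e 34.
Inner hash: sum = 161+247+54+62+52 = 576 → 02 40.

0240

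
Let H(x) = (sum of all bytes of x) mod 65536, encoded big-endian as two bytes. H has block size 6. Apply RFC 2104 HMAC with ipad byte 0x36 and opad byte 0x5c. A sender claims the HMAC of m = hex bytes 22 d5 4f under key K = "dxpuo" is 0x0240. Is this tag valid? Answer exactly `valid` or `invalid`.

Key "dxpuo" = 64 78 70 75 6f is 5 bytes ≤ B = 6; zero-pad to 6 bytes: K' = 64 78 70 75 6f 00.
K' ⊕ ipad = 52 4e 46 43 59 36; K' ⊕ opad = 38 24 2c 29 33 5c.
Inner hash: sum = 82+78+70+67+89+54+34+213+79 = 766 → 02 fe.
Outer hash (recomputed tag): sum = 56+36+44+41+51+92+2+254 = 576 → 02 40.
Recomputed tag = 0240; claimed = 0240 → match.

valid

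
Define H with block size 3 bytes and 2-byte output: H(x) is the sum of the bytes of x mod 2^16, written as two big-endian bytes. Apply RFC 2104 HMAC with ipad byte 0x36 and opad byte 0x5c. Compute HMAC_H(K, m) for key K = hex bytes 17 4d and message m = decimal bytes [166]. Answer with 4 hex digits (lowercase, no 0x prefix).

Key hex bytes 17 4d is 2 bytes ≤ B = 3; zero-pad to 3 bytes: K' = 17 4d 00.
K' ⊕ ipad = 21 7b 36.  K' ⊕ opad = 4b 11 5c.
Inner input = (K'⊕ipad) ∥ m = 21 7b 36 ∥ a6.
Inner hash: sum = 33+123+54+166 = 376 → 01 78.
Outer input = (K'⊕opad) ∥ inner = 4b 11 5c ∥ 01 78.
Outer hash (tag): sum = 75+17+92+1+120 = 305 → 01 31.

0131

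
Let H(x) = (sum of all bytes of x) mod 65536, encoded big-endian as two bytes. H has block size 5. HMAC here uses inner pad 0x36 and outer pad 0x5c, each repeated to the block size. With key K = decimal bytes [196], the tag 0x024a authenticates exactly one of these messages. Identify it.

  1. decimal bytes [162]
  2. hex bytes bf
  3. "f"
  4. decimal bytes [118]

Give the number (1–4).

4

Key decimal bytes [196] = c4 is 1 byte ≤ B = 5; zero-pad to 5 bytes: K' = c4 00 00 00 00.
K' ⊕ ipad = f2 36 36 36 36; K' ⊕ opad = 98 5c 5c 5c 5c.
m1: inner = H(f2 36 36 36 36 a2) = 02 6c; tag = H(98 5c 5c 5c 5c 02 6c) = 0276
m2: inner = H(f2 36 36 36 36 bf) = 02 89; tag = H(98 5c 5c 5c 5c 02 89) = 0293
m3: inner = H(f2 36 36 36 36 66) = 02 30; tag = H(98 5c 5c 5c 5c 02 30) = 023a
m4: inner = H(f2 36 36 36 36 76) = 02 40; tag = H(98 5c 5c 5c 5c 02 40) = 024a ← matches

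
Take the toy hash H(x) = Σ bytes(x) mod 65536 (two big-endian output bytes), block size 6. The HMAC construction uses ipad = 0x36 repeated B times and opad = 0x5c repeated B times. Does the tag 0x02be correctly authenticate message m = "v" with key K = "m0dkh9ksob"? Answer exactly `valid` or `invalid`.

valid

Key "m0dkh9ksob" = 6d 30 64 6b 68 39 6b 73 6f 62 is 10 bytes > B = 6, so hash it first: H(key) = 03 bc, then zero-pad to 6 bytes: K' = 03 bc 00 00 00 00.
K' ⊕ ipad = 35 8a 36 36 36 36; K' ⊕ opad = 5f e0 5c 5c 5c 5c.
Inner hash: sum = 53+138+54+54+54+54+118 = 525 → 02 0d.
Outer hash (recomputed tag): sum = 95+224+92+92+92+92+2+13 = 702 → 02 be.
Recomputed tag = 02be; claimed = 02be → match.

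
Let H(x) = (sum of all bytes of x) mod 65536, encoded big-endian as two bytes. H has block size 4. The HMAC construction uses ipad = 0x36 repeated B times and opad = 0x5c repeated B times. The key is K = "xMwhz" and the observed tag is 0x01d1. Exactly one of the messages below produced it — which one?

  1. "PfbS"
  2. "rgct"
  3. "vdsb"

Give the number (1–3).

3

Key "xMwhz" = 78 4d 77 68 7a is 5 bytes > B = 4, so hash it first: H(key) = 02 1e, then zero-pad to 4 bytes: K' = 02 1e 00 00.
K' ⊕ ipad = 34 28 36 36; K' ⊕ opad = 5e 42 5c 5c.
m1: inner = H(34 28 36 36 50 66 62 53) = 02 33; tag = H(5e 42 5c 5c 02 33) = 018d
m2: inner = H(34 28 36 36 72 67 63 74) = 02 78; tag = H(5e 42 5c 5c 02 78) = 01d2
m3: inner = H(34 28 36 36 76 64 73 62) = 02 77; tag = H(5e 42 5c 5c 02 77) = 01d1 ← matches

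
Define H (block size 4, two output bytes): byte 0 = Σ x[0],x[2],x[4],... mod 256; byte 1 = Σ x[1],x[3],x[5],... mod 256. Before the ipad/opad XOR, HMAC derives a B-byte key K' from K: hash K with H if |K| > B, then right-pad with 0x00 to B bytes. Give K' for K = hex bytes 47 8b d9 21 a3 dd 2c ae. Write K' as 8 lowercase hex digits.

|K| = 8 > B = 4, so first hash the key.
H(K): even-index sum = 495 mod 256 = 239; odd-index sum = 567 mod 256 = 55 → ef 37.
Zero-pad H(K) = ef 37 to 4 bytes: K' = ef 37 00 00.

ef370000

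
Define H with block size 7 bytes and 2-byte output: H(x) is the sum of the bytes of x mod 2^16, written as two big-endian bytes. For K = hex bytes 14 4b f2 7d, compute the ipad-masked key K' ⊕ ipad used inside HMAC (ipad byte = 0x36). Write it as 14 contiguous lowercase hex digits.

227dc44b363636

Key hex bytes 14 4b f2 7d is 4 bytes ≤ B = 7; zero-pad to 7 bytes: K' = 14 4b f2 7d 00 00 00.
XOR each byte with 0x36: 14⊕36=22, 4b⊕36=7d, f2⊕36=c4, 7d⊕36=4b, 00⊕36=36, 00⊕36=36, 00⊕36=36.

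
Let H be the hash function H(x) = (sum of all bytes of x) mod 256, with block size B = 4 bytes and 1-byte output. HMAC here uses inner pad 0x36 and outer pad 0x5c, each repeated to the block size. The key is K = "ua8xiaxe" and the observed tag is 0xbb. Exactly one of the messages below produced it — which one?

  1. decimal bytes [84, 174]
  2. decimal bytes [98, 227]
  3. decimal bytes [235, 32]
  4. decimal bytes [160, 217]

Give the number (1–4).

Key "ua8xiaxe" = 75 61 38 78 69 61 78 65 is 8 bytes > B = 4, so hash it first: H(key) = 2d, then zero-pad to 4 bytes: K' = 2d 00 00 00.
K' ⊕ ipad = 1b 36 36 36; K' ⊕ opad = 71 5c 5c 5c.
m1: inner = H(1b 36 36 36 54 ae) = bf; tag = H(71 5c 5c 5c bf) = 44
m2: inner = H(1b 36 36 36 62 e3) = 02; tag = H(71 5c 5c 5c 02) = 87
m3: inner = H(1b 36 36 36 eb 20) = c8; tag = H(71 5c 5c 5c c8) = 4d
m4: inner = H(1b 36 36 36 a0 d9) = 36; tag = H(71 5c 5c 5c 36) = bb ← matches

4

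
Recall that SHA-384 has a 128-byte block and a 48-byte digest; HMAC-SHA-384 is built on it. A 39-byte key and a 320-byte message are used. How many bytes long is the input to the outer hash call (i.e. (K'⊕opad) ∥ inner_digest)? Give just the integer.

176

Key is 39 ≤ 128 bytes, zero-padded: |K'| = 128.
Outer input = (K'⊕opad) ∥ H(inner) → 128 + 48 = 176 bytes.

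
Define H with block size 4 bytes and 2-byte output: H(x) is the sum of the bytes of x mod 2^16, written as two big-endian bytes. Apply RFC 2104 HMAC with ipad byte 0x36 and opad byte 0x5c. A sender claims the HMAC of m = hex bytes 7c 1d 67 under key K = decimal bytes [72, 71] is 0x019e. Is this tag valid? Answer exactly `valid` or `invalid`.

Key decimal bytes [72, 71] = 48 47 is 2 bytes ≤ B = 4; zero-pad to 4 bytes: K' = 48 47 00 00.
K' ⊕ ipad = 7e 71 36 36; K' ⊕ opad = 14 1b 5c 5c.
Inner hash: sum = 126+113+54+54+124+29+103 = 603 → 02 5b.
Outer hash (recomputed tag): sum = 20+27+92+92+2+91 = 324 → 01 44.
Recomputed tag = 0144; claimed = 019e → mismatch.

invalid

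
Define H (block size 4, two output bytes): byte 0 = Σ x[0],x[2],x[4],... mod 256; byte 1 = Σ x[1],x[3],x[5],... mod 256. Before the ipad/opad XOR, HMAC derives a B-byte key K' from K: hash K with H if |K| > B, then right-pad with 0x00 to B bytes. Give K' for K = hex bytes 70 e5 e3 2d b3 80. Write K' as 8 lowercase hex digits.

06920000

|K| = 6 > B = 4, so first hash the key.
H(K): even-index sum = 518 mod 256 = 6; odd-index sum = 402 mod 256 = 146 → 06 92.
Zero-pad H(K) = 06 92 to 4 bytes: K' = 06 92 00 00.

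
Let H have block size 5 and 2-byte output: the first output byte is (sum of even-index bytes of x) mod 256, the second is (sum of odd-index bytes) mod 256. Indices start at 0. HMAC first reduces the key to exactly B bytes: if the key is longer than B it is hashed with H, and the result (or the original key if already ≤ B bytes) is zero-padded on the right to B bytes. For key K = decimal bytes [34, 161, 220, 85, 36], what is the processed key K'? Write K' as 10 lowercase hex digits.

22a1dc5524

Key decimal bytes [34, 161, 220, 85, 36] = 22 a1 dc 55 24 is exactly B = 5 bytes: K' = 22 a1 dc 55 24.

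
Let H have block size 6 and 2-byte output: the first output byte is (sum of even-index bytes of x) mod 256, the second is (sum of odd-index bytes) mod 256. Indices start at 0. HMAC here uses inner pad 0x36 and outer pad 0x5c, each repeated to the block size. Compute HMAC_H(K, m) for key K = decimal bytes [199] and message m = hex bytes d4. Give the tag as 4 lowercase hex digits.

Key decimal bytes [199] = c7 is 1 byte ≤ B = 6; zero-pad to 6 bytes: K' = c7 00 00 00 00 00.
K' ⊕ ipad = f1 36 36 36 36 36.  K' ⊕ opad = 9b 5c 5c 5c 5c 5c.
Inner input = (K'⊕ipad) ∥ m = f1 36 36 36 36 36 ∥ d4.
Inner hash: even-index sum = 561 mod 256 = 49; odd-index sum = 162 mod 256 = 162 → 31 a2.
Outer input = (K'⊕opad) ∥ inner = 9b 5c 5c 5c 5c 5c ∥ 31 a2.
Outer hash (tag): even-index sum = 388 mod 256 = 132; odd-index sum = 438 mod 256 = 182 → 84 b6.

84b6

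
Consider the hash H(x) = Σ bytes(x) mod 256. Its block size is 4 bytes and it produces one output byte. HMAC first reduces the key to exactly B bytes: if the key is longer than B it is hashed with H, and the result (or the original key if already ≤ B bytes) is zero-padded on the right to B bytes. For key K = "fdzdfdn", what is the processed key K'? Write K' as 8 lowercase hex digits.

e0000000

|K| = 7 > B = 4, so first hash the key.
H(K): sum = 102+100+122+100+102+100+110 = 736; mod 256 = 224 → e0.
Zero-pad H(K) = e0 to 4 bytes: K' = e0 00 00 00.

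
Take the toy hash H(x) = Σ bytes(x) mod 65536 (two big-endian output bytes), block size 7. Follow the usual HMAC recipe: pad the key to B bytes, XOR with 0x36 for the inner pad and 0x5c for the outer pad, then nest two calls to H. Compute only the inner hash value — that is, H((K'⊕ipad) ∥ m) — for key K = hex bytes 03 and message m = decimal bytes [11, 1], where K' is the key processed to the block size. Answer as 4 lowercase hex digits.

Key hex bytes 03 is 1 byte ≤ B = 7; zero-pad to 7 bytes: K' = 03 00 00 00 00 00 00.
K' ⊕ ipad = 35 36 36 36 36 36 36.
Inner input = 35 36 36 36 36 36 36 ∥ 0b 01.
Inner hash: sum = 53+54+54+54+54+54+54+11+1 = 389 → 01 85.

0185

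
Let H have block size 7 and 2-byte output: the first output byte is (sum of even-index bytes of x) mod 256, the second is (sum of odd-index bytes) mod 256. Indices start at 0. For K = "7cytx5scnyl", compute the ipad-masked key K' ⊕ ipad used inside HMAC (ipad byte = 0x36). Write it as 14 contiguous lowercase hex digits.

Key "7cytx5scnyl" = 37 63 79 74 78 35 73 63 6e 79 6c is 11 bytes > B = 7, so hash it first: H(key) = 75 e8, then zero-pad to 7 bytes: K' = 75 e8 00 00 00 00 00.
XOR each byte with 0x36: 75⊕36=43, e8⊕36=de, 00⊕36=36, 00⊕36=36, 00⊕36=36, 00⊕36=36, 00⊕36=36.

43de3636363636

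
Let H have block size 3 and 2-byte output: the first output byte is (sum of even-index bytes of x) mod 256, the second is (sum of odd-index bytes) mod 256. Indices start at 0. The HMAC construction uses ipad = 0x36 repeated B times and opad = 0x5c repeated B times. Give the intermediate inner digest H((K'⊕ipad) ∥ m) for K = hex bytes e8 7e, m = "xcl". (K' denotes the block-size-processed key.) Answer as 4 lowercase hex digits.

772c

Key hex bytes e8 7e is 2 bytes ≤ B = 3; zero-pad to 3 bytes: K' = e8 7e 00.
K' ⊕ ipad = de 48 36.
Inner input = de 48 36 ∥ 78 63 6c.
Inner hash: even-index sum = 375 mod 256 = 119; odd-index sum = 300 mod 256 = 44 → 77 2c.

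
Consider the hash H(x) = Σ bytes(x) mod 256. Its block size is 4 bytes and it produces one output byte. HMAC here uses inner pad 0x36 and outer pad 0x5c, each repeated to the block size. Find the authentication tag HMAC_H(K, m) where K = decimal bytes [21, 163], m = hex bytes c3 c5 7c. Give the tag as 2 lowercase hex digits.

Key decimal bytes [21, 163] = 15 a3 is 2 bytes ≤ B = 4; zero-pad to 4 bytes: K' = 15 a3 00 00.
K' ⊕ ipad = 23 95 36 36.  K' ⊕ opad = 49 ff 5c 5c.
Inner input = (K'⊕ipad) ∥ m = 23 95 36 36 ∥ c3 c5 7c.
Inner hash: sum = 35+149+54+54+195+197+124 = 808; mod 256 = 40 → 28.
Outer input = (K'⊕opad) ∥ inner = 49 ff 5c 5c ∥ 28.
Outer hash (tag): sum = 73+255+92+92+40 = 552; mod 256 = 40 → 28.

28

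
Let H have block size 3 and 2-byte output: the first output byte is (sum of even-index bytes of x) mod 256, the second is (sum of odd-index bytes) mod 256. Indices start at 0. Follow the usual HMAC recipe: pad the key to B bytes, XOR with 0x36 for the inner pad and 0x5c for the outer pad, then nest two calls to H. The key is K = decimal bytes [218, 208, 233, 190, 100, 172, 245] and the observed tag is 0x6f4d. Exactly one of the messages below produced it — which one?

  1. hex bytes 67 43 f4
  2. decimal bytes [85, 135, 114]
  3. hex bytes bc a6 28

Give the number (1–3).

2

Key decimal bytes [218, 208, 233, 190, 100, 172, 245] = da d0 e9 be 64 ac f5 is 7 bytes > B = 3, so hash it first: H(key) = 1c 3a, then zero-pad to 3 bytes: K' = 1c 3a 00.
K' ⊕ ipad = 2a 0c 36; K' ⊕ opad = 40 66 5c.
m1: inner = H(2a 0c 36 67 43 f4) = a3 67; tag = H(40 66 5c a3 67) = 0309
m2: inner = H(2a 0c 36 55 87 72) = e7 d3; tag = H(40 66 5c e7 d3) = 6f4d ← matches
m3: inner = H(2a 0c 36 bc a6 28) = 06 f0; tag = H(40 66 5c 06 f0) = 8c6c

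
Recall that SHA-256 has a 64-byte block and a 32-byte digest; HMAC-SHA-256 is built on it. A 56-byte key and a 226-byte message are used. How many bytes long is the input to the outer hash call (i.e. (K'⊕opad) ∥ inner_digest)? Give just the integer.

96

Key is 56 ≤ 64 bytes, zero-padded: |K'| = 64.
Outer input = (K'⊕opad) ∥ H(inner) → 64 + 32 = 96 bytes.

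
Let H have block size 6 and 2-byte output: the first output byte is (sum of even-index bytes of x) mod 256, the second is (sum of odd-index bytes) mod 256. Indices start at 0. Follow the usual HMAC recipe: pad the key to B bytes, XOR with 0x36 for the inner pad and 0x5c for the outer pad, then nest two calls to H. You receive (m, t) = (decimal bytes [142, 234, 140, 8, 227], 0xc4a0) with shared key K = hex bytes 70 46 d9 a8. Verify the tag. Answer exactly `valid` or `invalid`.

invalid

Key hex bytes 70 46 d9 a8 is 4 bytes ≤ B = 6; zero-pad to 6 bytes: K' = 70 46 d9 a8 00 00.
K' ⊕ ipad = 46 70 ef 9e 36 36; K' ⊕ opad = 2c 1a 85 f4 5c 5c.
Inner hash: even-index sum = 872 mod 256 = 104; odd-index sum = 566 mod 256 = 54 → 68 36.
Outer hash (recomputed tag): even-index sum = 373 mod 256 = 117; odd-index sum = 416 mod 256 = 160 → 75 a0.
Recomputed tag = 75a0; claimed = c4a0 → mismatch.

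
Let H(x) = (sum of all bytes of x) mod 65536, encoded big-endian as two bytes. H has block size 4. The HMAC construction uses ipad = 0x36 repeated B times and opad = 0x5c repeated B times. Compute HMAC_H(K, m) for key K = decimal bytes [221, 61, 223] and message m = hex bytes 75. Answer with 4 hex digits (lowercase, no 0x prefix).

024d

Key decimal bytes [221, 61, 223] = dd 3d df is 3 bytes ≤ B = 4; zero-pad to 4 bytes: K' = dd 3d df 00.
K' ⊕ ipad = eb 0b e9 36.  K' ⊕ opad = 81 61 83 5c.
Inner input = (K'⊕ipad) ∥ m = eb 0b e9 36 ∥ 75.
Inner hash: sum = 235+11+233+54+117 = 650 → 02 8a.
Outer input = (K'⊕opad) ∥ inner = 81 61 83 5c ∥ 02 8a.
Outer hash (tag): sum = 129+97+131+92+2+138 = 589 → 02 4d.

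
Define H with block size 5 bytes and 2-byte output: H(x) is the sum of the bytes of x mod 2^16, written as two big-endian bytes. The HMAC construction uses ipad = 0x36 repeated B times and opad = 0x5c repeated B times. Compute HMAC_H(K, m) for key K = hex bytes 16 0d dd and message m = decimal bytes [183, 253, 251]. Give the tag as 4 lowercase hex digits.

Key hex bytes 16 0d dd is 3 bytes ≤ B = 5; zero-pad to 5 bytes: K' = 16 0d dd 00 00.
K' ⊕ ipad = 20 3b eb 36 36.  K' ⊕ opad = 4a 51 81 5c 5c.
Inner input = (K'⊕ipad) ∥ m = 20 3b eb 36 36 ∥ b7 fd fb.
Inner hash: sum = 32+59+235+54+54+183+253+251 = 1121 → 04 61.
Outer input = (K'⊕opad) ∥ inner = 4a 51 81 5c 5c ∥ 04 61.
Outer hash (tag): sum = 74+81+129+92+92+4+97 = 569 → 02 39.

0239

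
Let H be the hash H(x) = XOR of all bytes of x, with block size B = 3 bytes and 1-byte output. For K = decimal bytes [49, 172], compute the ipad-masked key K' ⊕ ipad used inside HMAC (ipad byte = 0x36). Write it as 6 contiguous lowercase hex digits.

079a36

Key decimal bytes [49, 172] = 31 ac is 2 bytes ≤ B = 3; zero-pad to 3 bytes: K' = 31 ac 00.
XOR each byte with 0x36: 31⊕36=07, ac⊕36=9a, 00⊕36=36.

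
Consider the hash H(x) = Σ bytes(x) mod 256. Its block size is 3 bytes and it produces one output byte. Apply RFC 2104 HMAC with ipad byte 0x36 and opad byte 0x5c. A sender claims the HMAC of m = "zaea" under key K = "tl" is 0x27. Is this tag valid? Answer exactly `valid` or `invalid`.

Key "tl" = 74 6c is 2 bytes ≤ B = 3; zero-pad to 3 bytes: K' = 74 6c 00.
K' ⊕ ipad = 42 5a 36; K' ⊕ opad = 28 30 5c.
Inner hash: sum = 66+90+54+122+97+101+97 = 627; mod 256 = 115 → 73.
Outer hash (recomputed tag): sum = 40+48+92+115 = 295; mod 256 = 39 → 27.
Recomputed tag = 27; claimed = 27 → match.

valid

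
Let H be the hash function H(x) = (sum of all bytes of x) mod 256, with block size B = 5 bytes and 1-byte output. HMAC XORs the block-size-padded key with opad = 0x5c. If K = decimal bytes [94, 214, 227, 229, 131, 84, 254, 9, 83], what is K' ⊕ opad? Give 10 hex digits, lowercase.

715c5c5c5c

Key decimal bytes [94, 214, 227, 229, 131, 84, 254, 9, 83] = 5e d6 e3 e5 83 54 fe 09 53 is 9 bytes > B = 5, so hash it first: H(key) = 2d, then zero-pad to 5 bytes: K' = 2d 00 00 00 00.
XOR each byte with 0x5c: 2d⊕5c=71, 00⊕5c=5c, 00⊕5c=5c, 00⊕5c=5c, 00⊕5c=5c.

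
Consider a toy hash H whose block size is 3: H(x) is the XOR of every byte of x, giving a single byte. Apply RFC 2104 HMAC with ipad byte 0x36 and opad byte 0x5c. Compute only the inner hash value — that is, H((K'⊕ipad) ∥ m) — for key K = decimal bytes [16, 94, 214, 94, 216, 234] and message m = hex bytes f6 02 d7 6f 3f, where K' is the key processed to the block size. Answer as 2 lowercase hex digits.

b1

Key decimal bytes [16, 94, 214, 94, 216, 234] = 10 5e d6 5e d8 ea is 6 bytes > B = 3, so hash it first: H(key) = f4, then zero-pad to 3 bytes: K' = f4 00 00.
K' ⊕ ipad = c2 36 36.
Inner input = c2 36 36 ∥ f6 02 d7 6f 3f.
Inner hash: XOR c2⊕36⊕36⊕f6⊕02⊕d7⊕6f⊕3f = b1.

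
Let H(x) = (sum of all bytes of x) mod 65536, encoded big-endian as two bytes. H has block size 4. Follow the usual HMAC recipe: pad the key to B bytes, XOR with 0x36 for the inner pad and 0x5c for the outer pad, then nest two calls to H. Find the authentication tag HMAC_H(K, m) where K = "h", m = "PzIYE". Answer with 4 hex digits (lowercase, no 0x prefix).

01fb

Key "h" = 68 is 1 byte ≤ B = 4; zero-pad to 4 bytes: K' = 68 00 00 00.
K' ⊕ ipad = 5e 36 36 36.  K' ⊕ opad = 34 5c 5c 5c.
Inner input = (K'⊕ipad) ∥ m = 5e 36 36 36 ∥ 50 7a 49 59 45.
Inner hash: sum = 94+54+54+54+80+122+73+89+69 = 689 → 02 b1.
Outer input = (K'⊕opad) ∥ inner = 34 5c 5c 5c ∥ 02 b1.
Outer hash (tag): sum = 52+92+92+92+2+177 = 507 → 01 fb.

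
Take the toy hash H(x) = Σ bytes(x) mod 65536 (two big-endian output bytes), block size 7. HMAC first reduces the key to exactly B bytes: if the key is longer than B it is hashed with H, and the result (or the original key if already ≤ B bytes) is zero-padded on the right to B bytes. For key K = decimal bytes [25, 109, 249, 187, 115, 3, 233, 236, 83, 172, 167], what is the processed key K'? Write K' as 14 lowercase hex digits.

062b0000000000

|K| = 11 > B = 7, so first hash the key.
H(K): sum = 25+109+249+187+115+3+233+236+83+172+167 = 1579 → 06 2b.
Zero-pad H(K) = 06 2b to 7 bytes: K' = 06 2b 00 00 00 00 00.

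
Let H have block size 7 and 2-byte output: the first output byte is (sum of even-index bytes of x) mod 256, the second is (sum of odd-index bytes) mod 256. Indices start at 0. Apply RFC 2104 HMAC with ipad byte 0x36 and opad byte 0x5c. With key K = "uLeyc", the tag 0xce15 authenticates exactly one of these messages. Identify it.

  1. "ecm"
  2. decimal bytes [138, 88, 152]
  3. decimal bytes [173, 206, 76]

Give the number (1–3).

1

Key "uLeyc" = 75 4c 65 79 63 is 5 bytes ≤ B = 7; zero-pad to 7 bytes: K' = 75 4c 65 79 63 00 00.
K' ⊕ ipad = 43 7a 53 4f 55 36 36; K' ⊕ opad = 29 10 39 25 3f 5c 5c.
m1: inner = H(43 7a 53 4f 55 36 36 65 63 6d) = 84 d1; tag = H(29 10 39 25 3f 5c 5c 84 d1) = ce15 ← matches
m2: inner = H(43 7a 53 4f 55 36 36 8a 58 98) = 79 21; tag = H(29 10 39 25 3f 5c 5c 79 21) = 1e0a
m3: inner = H(43 7a 53 4f 55 36 36 ad ce 4c) = ef f8; tag = H(29 10 39 25 3f 5c 5c ef f8) = f580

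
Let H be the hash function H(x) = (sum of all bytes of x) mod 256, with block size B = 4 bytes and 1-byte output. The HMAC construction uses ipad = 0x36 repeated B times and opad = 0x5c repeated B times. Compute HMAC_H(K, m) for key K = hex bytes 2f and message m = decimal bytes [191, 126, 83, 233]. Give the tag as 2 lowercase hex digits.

bb

Key hex bytes 2f is 1 byte ≤ B = 4; zero-pad to 4 bytes: K' = 2f 00 00 00.
K' ⊕ ipad = 19 36 36 36.  K' ⊕ opad = 73 5c 5c 5c.
Inner input = (K'⊕ipad) ∥ m = 19 36 36 36 ∥ bf 7e 53 e9.
Inner hash: sum = 25+54+54+54+191+126+83+233 = 820; mod 256 = 52 → 34.
Outer input = (K'⊕opad) ∥ inner = 73 5c 5c 5c ∥ 34.
Outer hash (tag): sum = 115+92+92+92+52 = 443; mod 256 = 187 → bb.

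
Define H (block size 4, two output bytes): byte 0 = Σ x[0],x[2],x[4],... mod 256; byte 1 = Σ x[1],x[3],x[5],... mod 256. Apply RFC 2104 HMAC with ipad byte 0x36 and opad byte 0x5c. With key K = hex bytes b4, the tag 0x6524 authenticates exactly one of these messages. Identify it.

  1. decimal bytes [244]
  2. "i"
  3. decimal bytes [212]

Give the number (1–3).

2

Key hex bytes b4 is 1 byte ≤ B = 4; zero-pad to 4 bytes: K' = b4 00 00 00.
K' ⊕ ipad = 82 36 36 36; K' ⊕ opad = e8 5c 5c 5c.
m1: inner = H(82 36 36 36 f4) = ac 6c; tag = H(e8 5c 5c 5c ac 6c) = f024
m2: inner = H(82 36 36 36 69) = 21 6c; tag = H(e8 5c 5c 5c 21 6c) = 6524 ← matches
m3: inner = H(82 36 36 36 d4) = 8c 6c; tag = H(e8 5c 5c 5c 8c 6c) = d024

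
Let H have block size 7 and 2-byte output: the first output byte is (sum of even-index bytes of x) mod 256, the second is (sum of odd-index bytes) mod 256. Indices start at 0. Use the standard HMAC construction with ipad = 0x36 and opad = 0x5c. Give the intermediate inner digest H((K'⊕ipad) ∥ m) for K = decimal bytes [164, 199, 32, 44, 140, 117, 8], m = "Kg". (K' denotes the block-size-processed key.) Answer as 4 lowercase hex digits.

0799

Key decimal bytes [164, 199, 32, 44, 140, 117, 8] = a4 c7 20 2c 8c 75 08 is exactly B = 7 bytes: K' = a4 c7 20 2c 8c 75 08.
K' ⊕ ipad = 92 f1 16 1a ba 43 3e.
Inner input = 92 f1 16 1a ba 43 3e ∥ 4b 67.
Inner hash: even-index sum = 519 mod 256 = 7; odd-index sum = 409 mod 256 = 153 → 07 99.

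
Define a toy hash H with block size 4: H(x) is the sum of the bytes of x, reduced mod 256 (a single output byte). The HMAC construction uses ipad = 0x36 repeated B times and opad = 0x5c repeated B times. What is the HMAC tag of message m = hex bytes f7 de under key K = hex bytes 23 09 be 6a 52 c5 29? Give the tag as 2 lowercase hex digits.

f5

Key hex bytes 23 09 be 6a 52 c5 29 is 7 bytes > B = 4, so hash it first: H(key) = 94, then zero-pad to 4 bytes: K' = 94 00 00 00.
K' ⊕ ipad = a2 36 36 36.  K' ⊕ opad = c8 5c 5c 5c.
Inner input = (K'⊕ipad) ∥ m = a2 36 36 36 ∥ f7 de.
Inner hash: sum = 162+54+54+54+247+222 = 793; mod 256 = 25 → 19.
Outer input = (K'⊕opad) ∥ inner = c8 5c 5c 5c ∥ 19.
Outer hash (tag): sum = 200+92+92+92+25 = 501; mod 256 = 245 → f5.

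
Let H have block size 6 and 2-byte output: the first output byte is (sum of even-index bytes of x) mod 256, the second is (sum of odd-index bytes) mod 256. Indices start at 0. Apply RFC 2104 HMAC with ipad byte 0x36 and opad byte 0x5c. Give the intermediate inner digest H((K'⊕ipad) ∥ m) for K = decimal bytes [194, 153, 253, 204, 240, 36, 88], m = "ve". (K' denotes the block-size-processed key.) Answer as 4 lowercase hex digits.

1390

Key decimal bytes [194, 153, 253, 204, 240, 36, 88] = c2 99 fd cc f0 24 58 is 7 bytes > B = 6, so hash it first: H(key) = 07 89, then zero-pad to 6 bytes: K' = 07 89 00 00 00 00.
K' ⊕ ipad = 31 bf 36 36 36 36.
Inner input = 31 bf 36 36 36 36 ∥ 76 65.
Inner hash: even-index sum = 275 mod 256 = 19; odd-index sum = 400 mod 256 = 144 → 13 90.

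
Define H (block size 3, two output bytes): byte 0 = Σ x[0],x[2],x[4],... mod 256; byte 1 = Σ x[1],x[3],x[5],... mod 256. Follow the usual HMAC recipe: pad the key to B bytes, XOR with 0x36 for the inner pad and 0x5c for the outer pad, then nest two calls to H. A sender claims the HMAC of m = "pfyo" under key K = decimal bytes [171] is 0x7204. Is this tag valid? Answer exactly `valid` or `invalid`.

valid

Key decimal bytes [171] = ab is 1 byte ≤ B = 3; zero-pad to 3 bytes: K' = ab 00 00.
K' ⊕ ipad = 9d 36 36; K' ⊕ opad = f7 5c 5c.
Inner hash: even-index sum = 424 mod 256 = 168; odd-index sum = 287 mod 256 = 31 → a8 1f.
Outer hash (recomputed tag): even-index sum = 370 mod 256 = 114; odd-index sum = 260 mod 256 = 4 → 72 04.
Recomputed tag = 7204; claimed = 7204 → match.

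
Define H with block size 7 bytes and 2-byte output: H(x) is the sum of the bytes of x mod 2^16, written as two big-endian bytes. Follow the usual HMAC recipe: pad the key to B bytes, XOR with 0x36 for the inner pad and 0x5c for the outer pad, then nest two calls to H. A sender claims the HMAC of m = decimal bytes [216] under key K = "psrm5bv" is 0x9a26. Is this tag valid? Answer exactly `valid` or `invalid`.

Key "psrm5bv" = 70 73 72 6d 35 62 76 is exactly B = 7 bytes: K' = 70 73 72 6d 35 62 76.
K' ⊕ ipad = 46 45 44 5b 03 54 40; K' ⊕ opad = 2c 2f 2e 31 69 3e 2a.
Inner hash: sum = 70+69+68+91+3+84+64+216 = 665 → 02 99.
Outer hash (recomputed tag): sum = 44+47+46+49+105+62+42+2+153 = 550 → 02 26.
Recomputed tag = 0226; claimed = 9a26 → mismatch.

invalid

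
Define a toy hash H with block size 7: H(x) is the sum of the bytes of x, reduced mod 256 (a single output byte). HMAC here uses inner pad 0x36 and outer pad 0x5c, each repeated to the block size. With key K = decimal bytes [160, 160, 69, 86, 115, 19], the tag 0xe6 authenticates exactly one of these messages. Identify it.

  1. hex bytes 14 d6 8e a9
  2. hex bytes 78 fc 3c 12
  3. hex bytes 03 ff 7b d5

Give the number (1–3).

3

Key decimal bytes [160, 160, 69, 86, 115, 19] = a0 a0 45 56 73 13 is 6 bytes ≤ B = 7; zero-pad to 7 bytes: K' = a0 a0 45 56 73 13 00.
K' ⊕ ipad = 96 96 73 60 45 25 36; K' ⊕ opad = fc fc 19 0a 2f 4f 5c.
m1: inner = H(96 96 73 60 45 25 36 14 d6 8e a9) = c0; tag = H(fc fc 19 0a 2f 4f 5c c0) = b5
m2: inner = H(96 96 73 60 45 25 36 78 fc 3c 12) = 61; tag = H(fc fc 19 0a 2f 4f 5c 61) = 56
m3: inner = H(96 96 73 60 45 25 36 03 ff 7b d5) = f1; tag = H(fc fc 19 0a 2f 4f 5c f1) = e6 ← matches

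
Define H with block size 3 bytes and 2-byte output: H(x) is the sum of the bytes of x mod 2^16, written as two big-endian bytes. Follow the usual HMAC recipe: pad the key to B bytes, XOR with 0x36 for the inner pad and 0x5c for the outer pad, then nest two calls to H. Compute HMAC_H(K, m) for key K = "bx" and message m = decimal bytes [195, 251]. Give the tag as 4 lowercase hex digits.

Key "bx" = 62 78 is 2 bytes ≤ B = 3; zero-pad to 3 bytes: K' = 62 78 00.
K' ⊕ ipad = 54 4e 36.  K' ⊕ opad = 3e 24 5c.
Inner input = (K'⊕ipad) ∥ m = 54 4e 36 ∥ c3 fb.
Inner hash: sum = 84+78+54+195+251 = 662 → 02 96.
Outer input = (K'⊕opad) ∥ inner = 3e 24 5c ∥ 02 96.
Outer hash (tag): sum = 62+36+92+2+150 = 342 → 01 56.

0156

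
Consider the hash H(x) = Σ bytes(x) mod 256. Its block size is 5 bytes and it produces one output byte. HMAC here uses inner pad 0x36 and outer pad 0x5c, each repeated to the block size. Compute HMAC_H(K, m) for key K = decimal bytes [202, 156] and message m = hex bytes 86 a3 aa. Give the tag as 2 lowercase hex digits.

85

Key decimal bytes [202, 156] = ca 9c is 2 bytes ≤ B = 5; zero-pad to 5 bytes: K' = ca 9c 00 00 00.
K' ⊕ ipad = fc aa 36 36 36.  K' ⊕ opad = 96 c0 5c 5c 5c.
Inner input = (K'⊕ipad) ∥ m = fc aa 36 36 36 ∥ 86 a3 aa.
Inner hash: sum = 252+170+54+54+54+134+163+170 = 1051; mod 256 = 27 → 1b.
Outer input = (K'⊕opad) ∥ inner = 96 c0 5c 5c 5c ∥ 1b.
Outer hash (tag): sum = 150+192+92+92+92+27 = 645; mod 256 = 133 → 85.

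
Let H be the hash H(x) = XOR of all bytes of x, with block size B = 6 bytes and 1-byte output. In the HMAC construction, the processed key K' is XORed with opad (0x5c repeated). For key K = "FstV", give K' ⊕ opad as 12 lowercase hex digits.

Key "FstV" = 46 73 74 56 is 4 bytes ≤ B = 6; zero-pad to 6 bytes: K' = 46 73 74 56 00 00.
XOR each byte with 0x5c: 46⊕5c=1a, 73⊕5c=2f, 74⊕5c=28, 56⊕5c=0a, 00⊕5c=5c, 00⊕5c=5c.

1a2f280a5c5c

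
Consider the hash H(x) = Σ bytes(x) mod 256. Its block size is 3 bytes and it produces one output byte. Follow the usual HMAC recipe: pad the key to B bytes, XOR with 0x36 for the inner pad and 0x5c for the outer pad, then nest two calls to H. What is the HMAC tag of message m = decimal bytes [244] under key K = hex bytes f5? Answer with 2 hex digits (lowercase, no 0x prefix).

84

Key hex bytes f5 is 1 byte ≤ B = 3; zero-pad to 3 bytes: K' = f5 00 00.
K' ⊕ ipad = c3 36 36.  K' ⊕ opad = a9 5c 5c.
Inner input = (K'⊕ipad) ∥ m = c3 36 36 ∥ f4.
Inner hash: sum = 195+54+54+244 = 547; mod 256 = 35 → 23.
Outer input = (K'⊕opad) ∥ inner = a9 5c 5c ∥ 23.
Outer hash (tag): sum = 169+92+92+35 = 388; mod 256 = 132 → 84.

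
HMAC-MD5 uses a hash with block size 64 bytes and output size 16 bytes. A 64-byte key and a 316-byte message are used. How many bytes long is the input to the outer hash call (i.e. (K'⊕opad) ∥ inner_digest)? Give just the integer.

Key is 64 ≤ 64 bytes, zero-padded: |K'| = 64.
Outer input = (K'⊕opad) ∥ H(inner) → 64 + 16 = 80 bytes.

80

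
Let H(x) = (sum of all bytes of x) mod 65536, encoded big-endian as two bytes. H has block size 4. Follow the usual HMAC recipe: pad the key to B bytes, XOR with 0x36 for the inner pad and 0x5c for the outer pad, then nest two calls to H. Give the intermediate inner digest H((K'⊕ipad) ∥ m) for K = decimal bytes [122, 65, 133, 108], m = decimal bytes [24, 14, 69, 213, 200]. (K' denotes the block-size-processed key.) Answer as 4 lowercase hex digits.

Key decimal bytes [122, 65, 133, 108] = 7a 41 85 6c is exactly B = 4 bytes: K' = 7a 41 85 6c.
K' ⊕ ipad = 4c 77 b3 5a.
Inner input = 4c 77 b3 5a ∥ 18 0e 45 d5 c8.
Inner hash: sum = 76+119+179+90+24+14+69+213+200 = 984 → 03 d8.

03d8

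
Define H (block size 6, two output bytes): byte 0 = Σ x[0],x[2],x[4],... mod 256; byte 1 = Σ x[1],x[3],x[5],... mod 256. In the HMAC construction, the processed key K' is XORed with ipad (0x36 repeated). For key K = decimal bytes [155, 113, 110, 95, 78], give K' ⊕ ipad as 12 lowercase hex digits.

ad4758697836

Key decimal bytes [155, 113, 110, 95, 78] = 9b 71 6e 5f 4e is 5 bytes ≤ B = 6; zero-pad to 6 bytes: K' = 9b 71 6e 5f 4e 00.
XOR each byte with 0x36: 9b⊕36=ad, 71⊕36=47, 6e⊕36=58, 5f⊕36=69, 4e⊕36=78, 00⊕36=36.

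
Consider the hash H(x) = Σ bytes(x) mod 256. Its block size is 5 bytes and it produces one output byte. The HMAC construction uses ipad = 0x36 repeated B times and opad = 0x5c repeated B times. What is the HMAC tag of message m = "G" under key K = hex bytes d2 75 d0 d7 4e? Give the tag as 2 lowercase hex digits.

Key hex bytes d2 75 d0 d7 4e is exactly B = 5 bytes: K' = d2 75 d0 d7 4e.
K' ⊕ ipad = e4 43 e6 e1 78.  K' ⊕ opad = 8e 29 8c 8b 12.
Inner input = (K'⊕ipad) ∥ m = e4 43 e6 e1 78 ∥ 47.
Inner hash: sum = 228+67+230+225+120+71 = 941; mod 256 = 173 → ad.
Outer input = (K'⊕opad) ∥ inner = 8e 29 8c 8b 12 ∥ ad.
Outer hash (tag): sum = 142+41+140+139+18+173 = 653; mod 256 = 141 → 8d.

8d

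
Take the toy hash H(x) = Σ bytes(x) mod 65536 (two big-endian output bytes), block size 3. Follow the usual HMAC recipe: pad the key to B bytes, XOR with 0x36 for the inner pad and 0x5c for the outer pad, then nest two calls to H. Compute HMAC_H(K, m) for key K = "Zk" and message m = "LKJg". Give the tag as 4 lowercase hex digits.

Key "Zk" = 5a 6b is 2 bytes ≤ B = 3; zero-pad to 3 bytes: K' = 5a 6b 00.
K' ⊕ ipad = 6c 5d 36.  K' ⊕ opad = 06 37 5c.
Inner input = (K'⊕ipad) ∥ m = 6c 5d 36 ∥ 4c 4b 4a 67.
Inner hash: sum = 108+93+54+76+75+74+103 = 583 → 02 47.
Outer input = (K'⊕opad) ∥ inner = 06 37 5c ∥ 02 47.
Outer hash (tag): sum = 6+55+92+2+71 = 226 → 00 e2.

00e2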